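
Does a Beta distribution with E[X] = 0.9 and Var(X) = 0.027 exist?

Yes

A Beta with mean μ has variance μ(1−μ)/(α+β+1) < μ(1−μ).
Here μ(1−μ) = 0.9×0.1 = 0.09, and 0.027 < 0.09.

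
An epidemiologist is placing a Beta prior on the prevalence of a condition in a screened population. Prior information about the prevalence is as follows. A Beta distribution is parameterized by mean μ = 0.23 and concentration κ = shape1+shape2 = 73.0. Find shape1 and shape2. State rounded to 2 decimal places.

shape1 = μκ = 0.23×73.0 = 16.79 and shape2 = (1−μ)κ = 0.77×73.0 = 56.21.

shape1 = 16.79, shape2 = 56.21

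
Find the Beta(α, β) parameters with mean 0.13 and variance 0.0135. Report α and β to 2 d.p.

Write ν = α+β; then α = μν and Var = μ(1−μ)/(ν+1).
ν = μ(1−μ)/Var − 1 = 0.1131/0.0135 − 1 = 7.3778.
α = 0.13·7.3778 = 0.96, β = 0.87·7.3778 = 6.42.

α = 0.96, β = 6.42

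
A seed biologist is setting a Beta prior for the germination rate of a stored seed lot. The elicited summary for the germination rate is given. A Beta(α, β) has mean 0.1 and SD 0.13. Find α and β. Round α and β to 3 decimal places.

σ² = 0.13² = 0.0169.
With s = α+β, Var = μ(1−μ)/(s+1), so s+1 = (0.1×0.9)/0.0169 = 5.3254 and s = 4.3254.
α = μs = 0.433, β = (1−μ)s = 3.893.

α = 0.433, β = 3.893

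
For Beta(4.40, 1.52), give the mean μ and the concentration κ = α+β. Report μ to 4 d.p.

κ = α+β = 4.40+1.52 = 5.92; μ = α/κ = 4.40/5.92 = 0.7432.

μ = 0.7432, κ = 5.92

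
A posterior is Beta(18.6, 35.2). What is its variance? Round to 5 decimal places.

Var = αβ/[(α+β)²(α+β+1)] = (18.6×35.2)/(53.8²×54.8) = 654.72/158615.312 = 0.00413.

0.00413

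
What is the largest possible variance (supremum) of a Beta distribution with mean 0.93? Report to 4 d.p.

For fixed mean μ the Beta variance is μ(1−μ)/(α+β+1), increasing as α+β decreases.
Its least upper bound (not attained) is μ(1−μ) = 0.93·0.07 = 0.0651.

0.0651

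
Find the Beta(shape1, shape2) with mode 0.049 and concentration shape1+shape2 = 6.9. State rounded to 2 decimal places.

Since the density peak of Beta(shape1,shape2) is at (shape1−1)/(shape1+shape2−2),
shape1 = 1 + 0.049(6.9−2) = 1.24 and shape2 = 6.9 − 1.24 = 5.66.

shape1 = 1.24, shape2 = 5.66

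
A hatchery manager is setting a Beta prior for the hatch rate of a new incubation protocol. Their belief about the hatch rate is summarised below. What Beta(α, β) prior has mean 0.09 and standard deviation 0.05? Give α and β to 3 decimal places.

First σ² = 0.0025. Setting α = μn, β = (1−μ)n with n = α+β,
μ(1−μ)/(n+1) = 0.0025 ⇒ n+1 = 0.0819/0.0025 = 32.7600 ⇒ n = 31.7600.
Hence α = 0.09×31.7600 = 2.858, β = 0.91×31.7600 = 28.902.

α = 2.858, β = 28.902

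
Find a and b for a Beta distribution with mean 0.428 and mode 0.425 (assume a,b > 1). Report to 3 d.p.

a = 21.400, b = 28.600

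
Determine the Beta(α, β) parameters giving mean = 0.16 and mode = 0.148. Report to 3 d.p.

α = 9.387, β = 49.280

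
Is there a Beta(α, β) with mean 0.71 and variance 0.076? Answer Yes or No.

Yes

A Beta with mean μ has variance μ(1−μ)/(α+β+1) < μ(1−μ).
Here μ(1−μ) = 0.71×0.29 = 0.2059, and 0.076 < 0.2059.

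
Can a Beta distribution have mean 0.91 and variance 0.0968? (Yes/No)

No

For any Beta, Var(X) < E[X]·(1−E[X]).
Here μ(1−μ) = 0.91×0.09 = 0.0819, and 0.0968 ≥ 0.0819.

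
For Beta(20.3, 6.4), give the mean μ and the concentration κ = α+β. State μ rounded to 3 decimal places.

μ = 0.760, κ = 26.7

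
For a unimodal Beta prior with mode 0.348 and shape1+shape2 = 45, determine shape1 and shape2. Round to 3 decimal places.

shape1 = 15.964, shape2 = 29.036

Mode = (shape1−1)/(κ−2) with κ = shape1+shape2, so shape1−1 = 0.348·43 = 14.964.
shape1 = 15.964; shape2 = κ − shape1 = 29.036.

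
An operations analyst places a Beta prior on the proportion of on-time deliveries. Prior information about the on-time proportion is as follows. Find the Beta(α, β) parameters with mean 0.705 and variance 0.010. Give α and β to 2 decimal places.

α = 13.96, β = 5.84

Let s = α+β. The Beta variance is μ(1−μ)/(s+1).
So s+1 = μ(1−μ)/σ² = (0.705×0.295)/0.010 = 0.207975/0.010 = 20.7975, giving s = 19.7975.
Then α = μs = 0.705×19.7975 = 13.96 and β = (1−μ)s = 0.295×19.7975 = 5.84.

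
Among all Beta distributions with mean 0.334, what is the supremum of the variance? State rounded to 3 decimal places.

For fixed mean μ the Beta variance is μ(1−μ)/(α+β+1), increasing as α+β decreases.
Its least upper bound (not attained) is μ(1−μ) = 0.334·0.666 = 0.222.

0.222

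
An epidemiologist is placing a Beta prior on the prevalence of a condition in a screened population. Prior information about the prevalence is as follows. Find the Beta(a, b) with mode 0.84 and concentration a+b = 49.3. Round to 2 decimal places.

Mode = (a−1)/(κ−2) with κ = a+b, so a−1 = 0.84·47.3 = 39.73.
a = 40.73; b = κ − a = 8.57.

a = 40.73, b = 8.57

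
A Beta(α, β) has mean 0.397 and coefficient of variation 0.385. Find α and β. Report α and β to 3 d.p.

α = 3.671, β = 5.576

σ = CV·μ = 0.385×0.397 = 0.15285, so σ² = 0.023362.
s+1 = μ(1−μ)/σ² = 0.239391/0.023362 = 10.2472, so s = α+β = 9.2472.
α = μs = 3.671, β = (1−μ)s = 5.576.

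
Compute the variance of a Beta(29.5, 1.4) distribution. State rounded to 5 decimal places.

Var = αβ/[(α+β)²(α+β+1)] = (29.5×1.4)/(30.9²×31.9) = 41.30/30458.439 = 0.00136.

0.00136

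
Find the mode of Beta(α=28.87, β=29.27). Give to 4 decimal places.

0.4964

With α,β > 1, mode = (α−1)/(α+β−2) = 27.87/56.14 = 0.4964.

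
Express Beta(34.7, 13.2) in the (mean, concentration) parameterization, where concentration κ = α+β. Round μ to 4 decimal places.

κ = α+β = 34.7+13.2 = 47.9; μ = α/κ = 34.7/47.9 = 0.7244.

μ = 0.7244, κ = 47.9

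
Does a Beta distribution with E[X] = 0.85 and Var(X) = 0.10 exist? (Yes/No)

Yes

For any Beta, Var(X) < E[X]·(1−E[X]).
Here μ(1−μ) = 0.85×0.15 = 0.1275, and 0.10 < 0.1275.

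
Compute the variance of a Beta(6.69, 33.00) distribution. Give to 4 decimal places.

0.0034

Var = αβ/[(α+β)²(α+β+1)] = (6.69×33.00)/(39.69²×40.69) = 220.7700/64098.798309 = 0.0034.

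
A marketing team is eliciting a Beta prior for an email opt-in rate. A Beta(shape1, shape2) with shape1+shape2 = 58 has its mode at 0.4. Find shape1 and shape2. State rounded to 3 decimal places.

shape1 = 23.400, shape2 = 34.600

Since the density peak of Beta(shape1,shape2) is at (shape1−1)/(shape1+shape2−2),
shape1 = 1 + 0.4(58−2) = 23.400 and shape2 = 58 − 23.400 = 34.600.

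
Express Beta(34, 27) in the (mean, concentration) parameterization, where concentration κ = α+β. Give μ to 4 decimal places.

μ = 0.5574, κ = 61

κ = α+β = 34+27 = 61; μ = α/κ = 34/61 = 0.5574.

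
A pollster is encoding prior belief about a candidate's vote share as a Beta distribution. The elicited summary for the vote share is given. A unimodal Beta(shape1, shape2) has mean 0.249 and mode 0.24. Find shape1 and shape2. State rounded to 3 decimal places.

With s = shape1+shape2: μ = shape1/s and mode = (shape1−1)/(s−2). Eliminating shape1 = μs,
μs − 1 = m(s−2) ⇒ s(μ−m) = 1−2m ⇒ s = 0.52/0.009 = 57.7778.
So shape1 = μs = 14.387, shape2 = (1−μ)s = 43.391.

shape1 = 14.387, shape2 = 43.391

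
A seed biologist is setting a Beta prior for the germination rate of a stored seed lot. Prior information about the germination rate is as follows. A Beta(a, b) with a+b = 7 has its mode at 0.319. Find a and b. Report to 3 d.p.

a = 2.595, b = 4.405

For a,b>1 the mode is (a−1)/(a+b−2), so a = mode·(κ−2)+1 = 0.319×5+1 = 2.595.
And b = (1−mode)·(κ−2)+1 = 0.681×5+1 = 4.405.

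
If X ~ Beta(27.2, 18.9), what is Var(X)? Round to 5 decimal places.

0.00514

α+β = 46.1 and αβ = 514.08, so Var = αβ/[(α+β)²(α+β+1)] = 514.08/100097.391 = 0.00514.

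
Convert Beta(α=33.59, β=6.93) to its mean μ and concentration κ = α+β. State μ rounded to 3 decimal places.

μ = 0.829, κ = 40.52

κ = α+β = 33.59+6.93 = 40.52; μ = α/κ = 33.59/40.52 = 0.829.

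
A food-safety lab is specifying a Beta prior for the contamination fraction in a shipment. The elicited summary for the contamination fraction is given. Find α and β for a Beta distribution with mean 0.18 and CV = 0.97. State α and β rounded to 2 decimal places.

σ = CV·μ = 0.97×0.18 = 0.17460, so σ² = 0.030485.
s+1 = μ(1−μ)/σ² = 0.1476/0.030485 = 4.8417, so s = α+β = 3.8417.
α = μs = 0.69, β = (1−μ)s = 3.15.

α = 0.69, β = 3.15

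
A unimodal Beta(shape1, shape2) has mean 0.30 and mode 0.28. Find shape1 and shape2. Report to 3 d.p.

shape1 = 6.600, shape2 = 15.400

Let s = shape1+shape2. Mean gives shape1 = μs = 0.30s; mode gives (shape1−1)/(s−2) = 0.28.
Substituting: 0.30s − 1 = 0.28(s−2) = 0.28s − 0.56, so 0.02s = 0.44 and s = 22.0000.
Then shape1 = 0.30×22.0000 = 6.600 and shape2 = s−shape1 = 15.400.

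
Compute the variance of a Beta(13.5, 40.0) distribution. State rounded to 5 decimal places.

0.00346

α+β = 53.5 and αβ = 540.00, so Var = αβ/[(α+β)²(α+β+1)] = 540.00/155992.625 = 0.00346.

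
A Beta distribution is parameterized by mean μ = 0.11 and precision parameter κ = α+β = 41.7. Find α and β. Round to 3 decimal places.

α = μκ = 0.11×41.7 = 4.587 and β = (1−μ)κ = 0.89×41.7 = 37.113.

α = 4.587, β = 37.113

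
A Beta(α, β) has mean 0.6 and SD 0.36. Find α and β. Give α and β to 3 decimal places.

σ² = 0.36² = 0.1296.
With s = α+β, Var = μ(1−μ)/(s+1), so s+1 = (0.6×0.4)/0.1296 = 1.8519 and s = 0.8519.
α = μs = 0.511, β = (1−μ)s = 0.341.

α = 0.511, β = 0.341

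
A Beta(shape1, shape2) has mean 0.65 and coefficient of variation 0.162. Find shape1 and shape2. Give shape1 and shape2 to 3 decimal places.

shape1 = 12.686, shape2 = 6.831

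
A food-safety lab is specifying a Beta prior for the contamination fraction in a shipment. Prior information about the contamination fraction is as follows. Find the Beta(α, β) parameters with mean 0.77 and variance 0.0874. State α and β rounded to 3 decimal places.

α = 0.790, β = 0.236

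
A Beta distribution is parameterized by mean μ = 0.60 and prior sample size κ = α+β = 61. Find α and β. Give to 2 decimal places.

α = 36.60, β = 24.40

Split κ in proportion μ : (1−μ): α = 0.60·61 = 36.60, β = 61 − 36.60 = 24.40.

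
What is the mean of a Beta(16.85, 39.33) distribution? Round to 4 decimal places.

0.2999

E[X] = α/(α+β) = 16.85/56.18 = 0.2999.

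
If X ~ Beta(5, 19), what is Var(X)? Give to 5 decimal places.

α+β = 24 and αβ = 95, so Var = αβ/[(α+β)²(α+β+1)] = 95/14400 = 0.00660.

0.00660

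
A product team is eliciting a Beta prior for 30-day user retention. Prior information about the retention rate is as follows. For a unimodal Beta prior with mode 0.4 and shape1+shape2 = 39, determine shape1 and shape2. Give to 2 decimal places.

shape1 = 15.80, shape2 = 23.20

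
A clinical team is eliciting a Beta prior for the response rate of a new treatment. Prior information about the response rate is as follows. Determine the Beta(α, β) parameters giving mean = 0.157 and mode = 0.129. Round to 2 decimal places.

Let s = α+β. Mean gives α = μs = 0.157s; mode gives (α−1)/(s−2) = 0.129.
Substituting: 0.157s − 1 = 0.129(s−2) = 0.129s − 0.258, so 0.028s = 0.742 and s = 26.5000.
Then α = 0.157×26.5000 = 4.16 and β = s−α = 22.34.

α = 4.16, β = 22.34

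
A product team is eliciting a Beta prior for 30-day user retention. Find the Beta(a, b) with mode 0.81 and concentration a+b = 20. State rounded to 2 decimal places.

a = 15.58, b = 4.42

Since the density peak of Beta(a,b) is at (a−1)/(a+b−2),
a = 1 + 0.81(20−2) = 15.58 and b = 20 − 15.58 = 4.42.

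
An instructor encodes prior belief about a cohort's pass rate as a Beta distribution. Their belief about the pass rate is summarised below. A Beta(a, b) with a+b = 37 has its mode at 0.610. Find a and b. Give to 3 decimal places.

a = 22.350, b = 14.650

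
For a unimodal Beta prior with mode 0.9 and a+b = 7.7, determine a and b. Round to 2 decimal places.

a = 6.13, b = 1.57

Mode = (a−1)/(κ−2) with κ = a+b, so a−1 = 0.9·5.7 = 5.13.
a = 6.13; b = κ − a = 1.57.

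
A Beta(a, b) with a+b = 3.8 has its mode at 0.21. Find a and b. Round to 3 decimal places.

a = 1.378, b = 2.422

Since the density peak of Beta(a,b) is at (a−1)/(a+b−2),
a = 1 + 0.21(3.8−2) = 1.378 and b = 3.8 − 1.378 = 2.422.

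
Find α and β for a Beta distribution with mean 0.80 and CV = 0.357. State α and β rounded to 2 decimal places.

σ = CV·μ = 0.357×0.80 = 0.28560, so σ² = 0.081567.
s+1 = μ(1−μ)/σ² = 0.1600/0.081567 = 1.9616, so s = α+β = 0.9616.
α = μs = 0.77, β = (1−μ)s = 0.19.

α = 0.77, β = 0.19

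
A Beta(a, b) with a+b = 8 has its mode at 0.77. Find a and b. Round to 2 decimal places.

Mode = (a−1)/(κ−2) with κ = a+b, so a−1 = 0.77·6 = 4.62.
a = 5.62; b = κ − a = 2.38.

a = 5.62, b = 2.38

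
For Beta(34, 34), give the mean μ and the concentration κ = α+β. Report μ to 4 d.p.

μ = 0.5000, κ = 68

κ = α+β = 34+34 = 68; μ = α/κ = 34/68 = 0.5000.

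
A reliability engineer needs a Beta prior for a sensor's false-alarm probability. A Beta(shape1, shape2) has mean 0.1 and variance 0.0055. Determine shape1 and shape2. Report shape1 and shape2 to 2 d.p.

By moment matching, shape1+shape2 = μ(1−μ)/σ² − 1 = (0.1·0.9)/0.0055 − 1 = 16.3636 − 1 = 15.3636.
Since shape1/(shape1+shape2) = μ, shape1 = 0.1·15.3636 = 1.54 and shape2 = 0.9·15.3636 = 13.83.

shape1 = 1.54, shape2 = 13.83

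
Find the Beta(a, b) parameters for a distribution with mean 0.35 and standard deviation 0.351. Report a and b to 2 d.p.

a = 0.30, b = 0.55

σ² = 0.351² = 0.123201.
With s = a+b, Var = μ(1−μ)/(s+1), so s+1 = (0.35×0.65)/0.123201 = 1.8466 and s = 0.8466.
a = μs = 0.30, b = (1−μ)s = 0.55.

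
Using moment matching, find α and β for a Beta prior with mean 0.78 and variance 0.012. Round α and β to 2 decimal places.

α = 10.37, β = 2.93

By moment matching, α+β = μ(1−μ)/σ² − 1 = (0.78·0.22)/0.012 − 1 = 14.3000 − 1 = 13.3000.
Since α/(α+β) = μ, α = 0.78·13.3000 = 10.37 and β = 0.22·13.3000 = 2.93.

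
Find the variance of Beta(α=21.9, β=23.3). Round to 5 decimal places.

Var = αβ/[(α+β)²(α+β+1)] = (21.9×23.3)/(45.2²×46.2) = 510.27/94388.448 = 0.00541.

0.00541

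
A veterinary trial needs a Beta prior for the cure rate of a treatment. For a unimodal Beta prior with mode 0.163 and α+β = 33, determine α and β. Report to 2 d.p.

α = 6.05, β = 26.95

Mode = (α−1)/(κ−2) with κ = α+β, so α−1 = 0.163·31 = 5.05.
α = 6.05; β = κ − α = 26.95.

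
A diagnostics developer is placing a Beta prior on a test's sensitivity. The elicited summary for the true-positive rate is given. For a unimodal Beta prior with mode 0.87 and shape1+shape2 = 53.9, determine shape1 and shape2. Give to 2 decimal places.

shape1 = 46.15, shape2 = 7.75

Since the density peak of Beta(shape1,shape2) is at (shape1−1)/(shape1+shape2−2),
shape1 = 1 + 0.87(53.9−2) = 46.15 and shape2 = 53.9 − 46.15 = 7.75.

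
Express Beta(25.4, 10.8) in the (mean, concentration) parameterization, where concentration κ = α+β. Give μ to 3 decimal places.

κ = α+β = 25.4+10.8 = 36.2; μ = α/κ = 25.4/36.2 = 0.702.

μ = 0.702, κ = 36.2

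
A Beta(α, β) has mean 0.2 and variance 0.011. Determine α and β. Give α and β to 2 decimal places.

α = 2.71, β = 10.84

Let s = α+β. The Beta variance is μ(1−μ)/(s+1).
So s+1 = μ(1−μ)/σ² = (0.2×0.8)/0.011 = 0.16/0.011 = 14.5455, giving s = 13.5455.
Then α = μs = 0.2×13.5455 = 2.71 and β = (1−μ)s = 0.8×13.5455 = 10.84.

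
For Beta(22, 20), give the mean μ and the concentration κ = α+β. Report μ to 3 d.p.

κ = α+β = 22+20 = 42; μ = α/κ = 22/42 = 0.524.

μ = 0.524, κ = 42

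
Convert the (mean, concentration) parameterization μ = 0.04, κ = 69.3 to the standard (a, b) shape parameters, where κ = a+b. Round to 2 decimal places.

a = μκ = 0.04×69.3 = 2.77 and b = (1−μ)κ = 0.96×69.3 = 66.53.

a = 2.77, b = 66.53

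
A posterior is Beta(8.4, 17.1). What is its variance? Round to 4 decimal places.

0.0083

μ = 8.4/25.5 = 0.329412; Var = μ(1−μ)/(α+β+1) = 0.2208997/26.5 = 0.0083.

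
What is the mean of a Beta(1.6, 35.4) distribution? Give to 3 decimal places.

E[X] = α/(α+β) = 1.6/37.0 = 0.043.

0.043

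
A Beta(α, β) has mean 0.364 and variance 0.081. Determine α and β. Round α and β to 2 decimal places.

α = 0.68, β = 1.18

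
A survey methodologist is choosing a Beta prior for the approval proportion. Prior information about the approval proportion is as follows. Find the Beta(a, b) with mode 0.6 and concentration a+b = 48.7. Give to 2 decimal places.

a = 29.02, b = 19.68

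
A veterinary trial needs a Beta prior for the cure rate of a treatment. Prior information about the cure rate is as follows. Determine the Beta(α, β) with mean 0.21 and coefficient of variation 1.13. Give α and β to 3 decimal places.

α = 0.409, β = 1.537

Var = (CV·μ)² = (1.13×0.21)² = 0.056311.
α+β = μ(1−μ)/Var − 1 = 0.1659/0.056311 − 1 = 1.9461.
Thus α = 0.21·1.9461 = 0.409 and β = 0.79·1.9461 = 1.537.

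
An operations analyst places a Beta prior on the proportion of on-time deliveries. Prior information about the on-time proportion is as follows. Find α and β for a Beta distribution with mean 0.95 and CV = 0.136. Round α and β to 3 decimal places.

α = 1.753, β = 0.092

Var = (CV·μ)² = (0.136×0.95)² = 0.016693.
α+β = μ(1−μ)/Var − 1 = 0.0475/0.016693 − 1 = 1.8456.
Thus α = 0.95·1.8456 = 1.753 and β = 0.05·1.8456 = 0.092.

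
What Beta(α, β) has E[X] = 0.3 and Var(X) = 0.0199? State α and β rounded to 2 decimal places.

Write ν = α+β; then α = μν and Var = μ(1−μ)/(ν+1).
ν = μ(1−μ)/Var − 1 = 0.21/0.0199 − 1 = 9.5528.
α = 0.3·9.5528 = 2.87, β = 0.7·9.5528 = 6.69.

α = 2.87, β = 6.69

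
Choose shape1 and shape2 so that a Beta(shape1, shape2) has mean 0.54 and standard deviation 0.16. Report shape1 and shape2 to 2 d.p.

shape1 = 4.70, shape2 = 4.00

σ² = 0.16² = 0.0256.
With s = shape1+shape2, Var = μ(1−μ)/(s+1), so s+1 = (0.54×0.46)/0.0256 = 9.7031 and s = 8.7031.
shape1 = μs = 4.70, shape2 = (1−μ)s = 4.00.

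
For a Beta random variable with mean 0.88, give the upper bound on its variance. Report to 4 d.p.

For fixed mean μ the Beta variance is μ(1−μ)/(α+β+1), increasing as α+β decreases.
Its least upper bound (not attained) is μ(1−μ) = 0.88·0.12 = 0.1056.

0.1056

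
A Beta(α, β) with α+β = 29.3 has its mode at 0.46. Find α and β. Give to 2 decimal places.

For α,β>1 the mode is (α−1)/(α+β−2), so α = mode·(κ−2)+1 = 0.46×27.3+1 = 13.56.
And β = (1−mode)·(κ−2)+1 = 0.54×27.3+1 = 15.74.

α = 13.56, β = 15.74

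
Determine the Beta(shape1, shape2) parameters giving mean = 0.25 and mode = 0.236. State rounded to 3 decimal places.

Let s = shape1+shape2. Mean gives shape1 = μs = 0.25s; mode gives (shape1−1)/(s−2) = 0.236.
Substituting: 0.25s − 1 = 0.236(s−2) = 0.236s − 0.472, so 0.014s = 0.528 and s = 37.7143.
Then shape1 = 0.25×37.7143 = 9.429 and shape2 = s−shape1 = 28.286.

shape1 = 9.429, shape2 = 28.286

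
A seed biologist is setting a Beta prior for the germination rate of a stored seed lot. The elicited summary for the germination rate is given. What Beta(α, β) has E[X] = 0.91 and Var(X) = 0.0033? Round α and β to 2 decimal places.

Let s = α+β. The Beta variance is μ(1−μ)/(s+1).
So s+1 = μ(1−μ)/σ² = (0.91×0.09)/0.0033 = 0.0819/0.0033 = 24.8182, giving s = 23.8182.
Then α = μs = 0.91×23.8182 = 21.67 and β = (1−μ)s = 0.09×23.8182 = 2.14.

α = 21.67, β = 2.14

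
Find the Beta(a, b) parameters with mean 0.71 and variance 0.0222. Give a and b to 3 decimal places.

Let s = a+b. The Beta variance is μ(1−μ)/(s+1).
So s+1 = μ(1−μ)/σ² = (0.71×0.29)/0.0222 = 0.2059/0.0222 = 9.2748, giving s = 8.2748.
Then a = μs = 0.71×8.2748 = 5.875 and b = (1−μ)s = 0.29×8.2748 = 2.400.

a = 5.875, b = 2.400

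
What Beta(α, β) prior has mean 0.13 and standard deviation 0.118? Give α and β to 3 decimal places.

α = 0.926, β = 6.197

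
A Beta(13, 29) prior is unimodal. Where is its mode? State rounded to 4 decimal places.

0.3000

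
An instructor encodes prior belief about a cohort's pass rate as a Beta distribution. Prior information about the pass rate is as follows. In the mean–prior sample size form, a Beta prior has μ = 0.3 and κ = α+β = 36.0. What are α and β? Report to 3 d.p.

α = 10.800, β = 25.200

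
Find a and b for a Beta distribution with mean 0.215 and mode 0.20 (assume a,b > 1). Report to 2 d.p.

Let s = a+b. Mean gives a = μs = 0.215s; mode gives (a−1)/(s−2) = 0.20.
Substituting: 0.215s − 1 = 0.20(s−2) = 0.20s − 0.40, so 0.015s = 0.60 and s = 40.0000.
Then a = 0.215×40.0000 = 8.60 and b = s−a = 31.40.

a = 8.60, b = 31.40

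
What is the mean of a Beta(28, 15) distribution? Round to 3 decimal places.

0.651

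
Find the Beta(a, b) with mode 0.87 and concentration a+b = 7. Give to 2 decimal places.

For a,b>1 the mode is (a−1)/(a+b−2), so a = mode·(κ−2)+1 = 0.87×5+1 = 5.35.
And b = (1−mode)·(κ−2)+1 = 0.13×5+1 = 1.65.

a = 5.35, b = 1.65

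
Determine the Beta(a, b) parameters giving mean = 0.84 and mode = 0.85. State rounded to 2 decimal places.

a = 58.80, b = 11.20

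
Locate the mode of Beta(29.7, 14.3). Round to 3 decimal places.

0.683

With α,β > 1, mode = (α−1)/(α+β−2) = 28.7/42.0 = 0.683.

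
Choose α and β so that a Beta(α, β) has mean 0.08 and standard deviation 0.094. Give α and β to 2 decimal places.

α = 0.59, β = 6.74

Variance = 0.094² = 0.008836. The moment-matching identity α+β = μ(1−μ)/Var − 1 gives
α+β = 0.0736/0.008836 − 1 = 7.3296, so α = μ·7.3296 = 0.59 and β = (1−μ)·7.3296 = 6.74.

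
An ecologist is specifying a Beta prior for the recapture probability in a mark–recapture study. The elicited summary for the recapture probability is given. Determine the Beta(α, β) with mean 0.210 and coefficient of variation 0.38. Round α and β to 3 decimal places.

Var = (CV·μ)² = (0.38×0.210)² = 0.006368.
α+β = μ(1−μ)/Var − 1 = 0.165900/0.006368 − 1 = 25.0520.
Thus α = 0.210·25.0520 = 5.261 and β = 0.790·25.0520 = 19.791.

α = 5.261, β = 19.791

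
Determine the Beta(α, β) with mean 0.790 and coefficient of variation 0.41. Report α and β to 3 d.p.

σ = CV·μ = 0.41×0.790 = 0.32390, so σ² = 0.104911.
s+1 = μ(1−μ)/σ² = 0.165900/0.104911 = 1.5813, so s = α+β = 0.5813.
α = μs = 0.459, β = (1−μ)s = 0.122.

α = 0.459, β = 0.122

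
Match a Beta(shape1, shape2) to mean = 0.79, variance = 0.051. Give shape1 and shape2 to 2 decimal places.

shape1 = 1.78, shape2 = 0.47

Let s = shape1+shape2. The Beta variance is μ(1−μ)/(s+1).
So s+1 = μ(1−μ)/σ² = (0.79×0.21)/0.051 = 0.1659/0.051 = 3.2529, giving s = 2.2529.
Then shape1 = μs = 0.79×2.2529 = 1.78 and shape2 = (1−μ)s = 0.21×2.2529 = 0.47.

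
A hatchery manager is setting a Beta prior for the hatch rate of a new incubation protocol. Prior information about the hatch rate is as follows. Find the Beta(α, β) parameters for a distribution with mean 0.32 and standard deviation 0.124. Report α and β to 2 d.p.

α = 4.21, β = 8.94

σ² = 0.124² = 0.015376.
With s = α+β, Var = μ(1−μ)/(s+1), so s+1 = (0.32×0.68)/0.015376 = 14.1519 and s = 13.1519.
α = μs = 4.21, β = (1−μ)s = 8.94.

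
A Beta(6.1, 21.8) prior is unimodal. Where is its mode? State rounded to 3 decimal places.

0.197

The density x^(α−1)(1−x)^(β−1) is maximised at (α−1)/(α+β−2) = 5.1/25.9 = 0.197.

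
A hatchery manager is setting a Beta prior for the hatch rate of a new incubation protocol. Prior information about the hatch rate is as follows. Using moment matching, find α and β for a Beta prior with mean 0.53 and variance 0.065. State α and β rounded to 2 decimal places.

α = 1.50, β = 1.33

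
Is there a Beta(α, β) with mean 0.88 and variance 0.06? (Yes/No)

Yes

The Beta variance bound is σ² < μ(1−μ).
Here μ(1−μ) = 0.88×0.12 = 0.1056, and 0.06 < 0.1056.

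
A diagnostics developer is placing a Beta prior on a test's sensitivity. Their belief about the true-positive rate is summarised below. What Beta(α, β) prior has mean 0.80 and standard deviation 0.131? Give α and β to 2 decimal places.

Variance = 0.131² = 0.017161. The moment-matching identity α+β = μ(1−μ)/Var − 1 gives
α+β = 0.1600/0.017161 − 1 = 8.3235, so α = μ·8.3235 = 6.66 and β = (1−μ)·8.3235 = 1.66.

α = 6.66, β = 1.66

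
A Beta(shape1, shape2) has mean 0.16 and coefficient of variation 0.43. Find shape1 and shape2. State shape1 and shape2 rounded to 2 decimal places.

shape1 = 4.38, shape2 = 23.01

σ = CV·μ = 0.43×0.16 = 0.06880, so σ² = 0.004733.
s+1 = μ(1−μ)/σ² = 0.1344/0.004733 = 28.3937, so s = shape1+shape2 = 27.3937.
shape1 = μs = 4.38, shape2 = (1−μ)s = 23.01.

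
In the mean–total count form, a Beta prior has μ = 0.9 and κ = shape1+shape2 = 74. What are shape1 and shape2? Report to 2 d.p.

shape1 = 66.60, shape2 = 7.40

Split κ in proportion μ : (1−μ): shape1 = 0.9·74 = 66.60, shape2 = 74 − 66.60 = 7.40.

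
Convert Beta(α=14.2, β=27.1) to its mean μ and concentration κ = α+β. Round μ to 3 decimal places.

μ = 0.344, κ = 41.3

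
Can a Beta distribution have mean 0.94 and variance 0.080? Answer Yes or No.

No

For any Beta, Var(X) < E[X]·(1−E[X]).
Here μ(1−μ) = 0.94×0.06 = 0.0564, and 0.080 ≥ 0.0564.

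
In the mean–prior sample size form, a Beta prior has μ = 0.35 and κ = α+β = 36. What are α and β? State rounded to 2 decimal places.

α = 12.60, β = 23.40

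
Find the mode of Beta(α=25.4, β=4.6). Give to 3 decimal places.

The density x^(α−1)(1−x)^(β−1) is maximised at (α−1)/(α+β−2) = 24.4/28.0 = 0.871.

0.871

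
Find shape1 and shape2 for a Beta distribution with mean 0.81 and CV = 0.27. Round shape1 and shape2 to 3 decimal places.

shape1 = 1.796, shape2 = 0.421

Var = (CV·μ)² = (0.27×0.81)² = 0.047830.
shape1+shape2 = μ(1−μ)/Var − 1 = 0.1539/0.047830 − 1 = 2.2177.
Thus shape1 = 0.81·2.2177 = 1.796 and shape2 = 0.19·2.2177 = 0.421.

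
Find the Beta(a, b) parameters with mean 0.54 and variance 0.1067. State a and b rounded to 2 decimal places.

a = 0.72, b = 0.61

By moment matching, a+b = μ(1−μ)/σ² − 1 = (0.54·0.46)/0.1067 − 1 = 2.3280 − 1 = 1.3280.
Since a/(a+b) = μ, a = 0.54·1.3280 = 0.72 and b = 0.46·1.3280 = 0.61.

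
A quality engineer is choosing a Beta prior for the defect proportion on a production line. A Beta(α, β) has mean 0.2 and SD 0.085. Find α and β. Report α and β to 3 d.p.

α = 4.229, β = 16.916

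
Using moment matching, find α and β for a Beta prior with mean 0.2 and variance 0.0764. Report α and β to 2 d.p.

α = 0.22, β = 0.88

By moment matching, α+β = μ(1−μ)/σ² − 1 = (0.2·0.8)/0.0764 − 1 = 2.0942 − 1 = 1.0942.
Since α/(α+β) = μ, α = 0.2·1.0942 = 0.22 and β = 0.8·1.0942 = 0.88.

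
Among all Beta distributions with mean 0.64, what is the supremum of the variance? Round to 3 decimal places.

0.230

For fixed mean μ the Beta variance is μ(1−μ)/(α+β+1), increasing as α+β decreases.
Its least upper bound (not attained) is μ(1−μ) = 0.64·0.36 = 0.230.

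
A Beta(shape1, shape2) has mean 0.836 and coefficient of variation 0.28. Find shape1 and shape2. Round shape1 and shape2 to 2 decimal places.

shape1 = 1.26, shape2 = 0.25

σ = CV·μ = 0.28×0.836 = 0.23408, so σ² = 0.054793.
s+1 = μ(1−μ)/σ² = 0.137104/0.054793 = 2.5022, so s = shape1+shape2 = 1.5022.
shape1 = μs = 1.26, shape2 = (1−μ)s = 0.25.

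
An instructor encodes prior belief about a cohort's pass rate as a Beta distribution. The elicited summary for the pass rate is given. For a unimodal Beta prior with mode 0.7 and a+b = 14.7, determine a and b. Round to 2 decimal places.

For a,b>1 the mode is (a−1)/(a+b−2), so a = mode·(κ−2)+1 = 0.7×12.7+1 = 9.89.
And b = (1−mode)·(κ−2)+1 = 0.3×12.7+1 = 4.81.

a = 9.89, b = 4.81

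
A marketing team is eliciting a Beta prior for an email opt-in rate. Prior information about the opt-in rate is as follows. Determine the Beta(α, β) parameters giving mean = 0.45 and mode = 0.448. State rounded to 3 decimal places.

Let s = α+β. Mean gives α = μs = 0.45s; mode gives (α−1)/(s−2) = 0.448.
Substituting: 0.45s − 1 = 0.448(s−2) = 0.448s − 0.896, so 0.002s = 0.104 and s = 52.0000.
Then α = 0.45×52.0000 = 23.400 and β = s−α = 28.600.

α = 23.400, β = 28.600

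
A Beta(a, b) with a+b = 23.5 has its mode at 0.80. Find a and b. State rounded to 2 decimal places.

a = 18.20, b = 5.30

Mode = (a−1)/(κ−2) with κ = a+b, so a−1 = 0.80·21.5 = 17.20.
a = 18.20; b = κ − a = 5.30.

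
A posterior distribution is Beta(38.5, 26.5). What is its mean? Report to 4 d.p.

0.5923

The Beta mean is α/(α+β) = 38.5/(38.5+26.5) = 0.5923.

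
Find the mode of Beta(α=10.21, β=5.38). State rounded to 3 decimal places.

0.678

With α,β > 1, mode = (α−1)/(α+β−2) = 9.21/13.59 = 0.678.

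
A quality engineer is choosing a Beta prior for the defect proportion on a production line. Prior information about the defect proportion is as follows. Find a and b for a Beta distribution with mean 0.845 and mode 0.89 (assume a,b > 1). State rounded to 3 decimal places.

a = 14.647, b = 2.687

Let s = a+b. Mean gives a = μs = 0.845s; mode gives (a−1)/(s−2) = 0.89.
Substituting: 0.845s − 1 = 0.89(s−2) = 0.89s − 1.78, so -0.045s = -0.78 and s = 17.3333.
Then a = 0.845×17.3333 = 14.647 and b = s−a = 2.687.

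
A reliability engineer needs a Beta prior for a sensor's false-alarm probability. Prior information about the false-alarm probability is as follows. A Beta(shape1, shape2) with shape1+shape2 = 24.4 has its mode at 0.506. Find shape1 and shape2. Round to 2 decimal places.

Since the density peak of Beta(shape1,shape2) is at (shape1−1)/(shape1+shape2−2),
shape1 = 1 + 0.506(24.4−2) = 12.33 and shape2 = 24.4 − 12.33 = 12.07.

shape1 = 12.33, shape2 = 12.07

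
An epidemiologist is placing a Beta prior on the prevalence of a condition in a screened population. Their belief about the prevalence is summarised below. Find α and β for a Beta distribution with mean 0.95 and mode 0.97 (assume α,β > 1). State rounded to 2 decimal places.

With s = α+β: μ = α/s and mode = (α−1)/(s−2). Eliminating α = μs,
μs − 1 = m(s−2) ⇒ s(μ−m) = 1−2m ⇒ s = -0.94/-0.02 = 47.0000.
So α = μs = 44.65, β = (1−μ)s = 2.35.

α = 44.65, β = 2.35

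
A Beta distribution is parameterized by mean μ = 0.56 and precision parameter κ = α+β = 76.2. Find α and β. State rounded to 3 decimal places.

α = μκ = 0.56×76.2 = 42.672 and β = (1−μ)κ = 0.44×76.2 = 33.528.

α = 42.672, β = 33.528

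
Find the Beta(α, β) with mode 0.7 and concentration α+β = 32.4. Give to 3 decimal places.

Mode = (α−1)/(κ−2) with κ = α+β, so α−1 = 0.7·30.4 = 21.280.
α = 22.280; β = κ − α = 10.120.

α = 22.280, β = 10.120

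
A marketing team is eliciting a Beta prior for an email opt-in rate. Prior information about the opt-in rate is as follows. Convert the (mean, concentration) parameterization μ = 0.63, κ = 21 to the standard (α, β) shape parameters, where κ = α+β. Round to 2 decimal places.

Split κ in proportion μ : (1−μ): α = 0.63·21 = 13.23, β = 21 − 13.23 = 7.77.

α = 13.23, β = 7.77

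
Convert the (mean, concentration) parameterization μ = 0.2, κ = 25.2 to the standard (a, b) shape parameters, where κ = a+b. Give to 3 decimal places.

a = 5.040, b = 20.160

a = μκ = 0.2×25.2 = 5.040 and b = (1−μ)κ = 0.8×25.2 = 20.160.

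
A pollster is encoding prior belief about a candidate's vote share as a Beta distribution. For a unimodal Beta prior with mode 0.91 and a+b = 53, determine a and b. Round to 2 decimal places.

For a,b>1 the mode is (a−1)/(a+b−2), so a = mode·(κ−2)+1 = 0.91×51+1 = 47.41.
And b = (1−mode)·(κ−2)+1 = 0.09×51+1 = 5.59.

a = 47.41, b = 5.59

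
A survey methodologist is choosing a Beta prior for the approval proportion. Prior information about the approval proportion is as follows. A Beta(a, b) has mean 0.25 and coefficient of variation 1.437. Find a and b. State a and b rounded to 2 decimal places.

a = 0.11, b = 0.34

σ = CV·μ = 1.437×0.25 = 0.35925, so σ² = 0.129061.
s+1 = μ(1−μ)/σ² = 0.1875/0.129061 = 1.4528, so s = a+b = 0.4528.
a = μs = 0.11, b = (1−μ)s = 0.34.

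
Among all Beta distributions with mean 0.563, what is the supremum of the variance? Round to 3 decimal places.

Var = μ(1−μ)/(α+β+1), which approaches μ(1−μ) as α+β → 0.
So the supremum is μ(1−μ) = 0.563×0.437 = 0.246.

0.246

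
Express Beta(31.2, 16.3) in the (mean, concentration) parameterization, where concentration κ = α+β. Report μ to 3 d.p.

κ = α+β = 31.2+16.3 = 47.5; μ = α/κ = 31.2/47.5 = 0.657.

μ = 0.657, κ = 47.5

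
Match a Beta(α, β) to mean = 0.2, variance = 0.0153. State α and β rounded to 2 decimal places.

Write ν = α+β; then α = μν and Var = μ(1−μ)/(ν+1).
ν = μ(1−μ)/Var − 1 = 0.16/0.0153 − 1 = 9.4575.
α = 0.2·9.4575 = 1.89, β = 0.8·9.4575 = 7.57.

α = 1.89, β = 7.57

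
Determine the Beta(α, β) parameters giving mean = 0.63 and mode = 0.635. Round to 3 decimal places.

α = 34.020, β = 19.980

With s = α+β: μ = α/s and mode = (α−1)/(s−2). Eliminating α = μs,
μs − 1 = m(s−2) ⇒ s(μ−m) = 1−2m ⇒ s = -0.270/-0.005 = 54.0000.
So α = μs = 34.020, β = (1−μ)s = 19.980.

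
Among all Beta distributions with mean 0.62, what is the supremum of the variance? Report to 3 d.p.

0.236

For fixed mean μ the Beta variance is μ(1−μ)/(α+β+1), increasing as α+β decreases.
Its least upper bound (not attained) is μ(1−μ) = 0.62·0.38 = 0.236.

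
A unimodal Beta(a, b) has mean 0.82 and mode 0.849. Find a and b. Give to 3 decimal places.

Let s = a+b. Mean gives a = μs = 0.82s; mode gives (a−1)/(s−2) = 0.849.
Substituting: 0.82s − 1 = 0.849(s−2) = 0.849s − 1.698, so -0.029s = -0.698 and s = 24.0690.
Then a = 0.82×24.0690 = 19.737 and b = s−a = 4.332.

a = 19.737, b = 4.332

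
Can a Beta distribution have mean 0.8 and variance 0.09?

Yes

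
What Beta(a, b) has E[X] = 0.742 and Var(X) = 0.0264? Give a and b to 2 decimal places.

a = 4.64, b = 1.61

Write ν = a+b; then a = μν and Var = μ(1−μ)/(ν+1).
ν = μ(1−μ)/Var − 1 = 0.191436/0.0264 − 1 = 6.2514.
a = 0.742·6.2514 = 4.64, b = 0.258·6.2514 = 1.61.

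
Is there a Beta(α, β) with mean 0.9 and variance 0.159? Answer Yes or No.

No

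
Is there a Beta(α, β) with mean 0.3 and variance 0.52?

No

A Beta with mean μ has variance μ(1−μ)/(α+β+1) < μ(1−μ).
Here μ(1−μ) = 0.3×0.7 = 0.21, and 0.52 ≥ 0.21.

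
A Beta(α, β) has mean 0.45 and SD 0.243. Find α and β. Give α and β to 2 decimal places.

α = 1.44, β = 1.76

σ² = 0.243² = 0.059049.
With s = α+β, Var = μ(1−μ)/(s+1), so s+1 = (0.45×0.55)/0.059049 = 4.1914 and s = 3.1914.
α = μs = 1.44, β = (1−μ)s = 1.76.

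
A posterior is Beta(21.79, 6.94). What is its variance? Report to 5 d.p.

0.00616

μ = 21.79/28.73 = 0.758441; Var = μ(1−μ)/(α+β+1) = 0.1832084/29.73 = 0.00616.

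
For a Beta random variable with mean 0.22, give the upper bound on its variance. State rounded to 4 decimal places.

Var = μ(1−μ)/(α+β+1), which approaches μ(1−μ) as α+β → 0.
So the supremum is μ(1−μ) = 0.22×0.78 = 0.1716.

0.1716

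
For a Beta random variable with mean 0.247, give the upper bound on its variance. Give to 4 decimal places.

Var = μ(1−μ)/(α+β+1), which approaches μ(1−μ) as α+β → 0.
So the supremum is μ(1−μ) = 0.247×0.753 = 0.1860.

0.1860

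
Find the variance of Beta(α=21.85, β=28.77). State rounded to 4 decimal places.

0.0048

Var = αβ/[(α+β)²(α+β+1)] = (21.85×28.77)/(50.62²×51.62) = 628.6245/132270.282728 = 0.0048.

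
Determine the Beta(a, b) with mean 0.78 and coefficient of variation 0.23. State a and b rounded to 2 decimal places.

a = 3.38, b = 0.95

Var = (CV·μ)² = (0.23×0.78)² = 0.032184.
a+b = μ(1−μ)/Var − 1 = 0.1716/0.032184 − 1 = 4.3318.
Thus a = 0.78·4.3318 = 3.38 and b = 0.22·4.3318 = 0.95.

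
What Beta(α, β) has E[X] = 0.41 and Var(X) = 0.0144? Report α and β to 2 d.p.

Let s = α+β. The Beta variance is μ(1−μ)/(s+1).
So s+1 = μ(1−μ)/σ² = (0.41×0.59)/0.0144 = 0.2419/0.0144 = 16.7986, giving s = 15.7986.
Then α = μs = 0.41×15.7986 = 6.48 and β = (1−μ)s = 0.59×15.7986 = 9.32.

α = 6.48, β = 9.32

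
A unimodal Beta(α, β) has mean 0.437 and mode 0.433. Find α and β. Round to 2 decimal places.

α = 14.64, β = 18.86

With s = α+β: μ = α/s and mode = (α−1)/(s−2). Eliminating α = μs,
μs − 1 = m(s−2) ⇒ s(μ−m) = 1−2m ⇒ s = 0.134/0.004 = 33.5000.
So α = μs = 14.64, β = (1−μ)s = 18.86.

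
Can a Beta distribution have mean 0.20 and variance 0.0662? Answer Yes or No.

For any Beta, Var(X) < E[X]·(1−E[X]).
Here μ(1−μ) = 0.20×0.80 = 0.1600, and 0.0662 < 0.1600.

Yes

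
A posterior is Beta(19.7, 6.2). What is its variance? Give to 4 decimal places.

0.0068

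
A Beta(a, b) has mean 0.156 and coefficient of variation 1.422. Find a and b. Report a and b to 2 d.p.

a = 0.26, b = 1.41

σ = CV·μ = 1.422×0.156 = 0.22183, so σ² = 0.049209.
s+1 = μ(1−μ)/σ² = 0.131664/0.049209 = 2.6756, so s = a+b = 1.6756.
a = μs = 0.26, b = (1−μ)s = 1.41.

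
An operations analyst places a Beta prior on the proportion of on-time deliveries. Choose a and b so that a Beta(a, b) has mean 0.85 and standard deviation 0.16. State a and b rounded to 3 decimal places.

a = 3.383, b = 0.597

Variance = 0.16² = 0.0256. The moment-matching identity a+b = μ(1−μ)/Var − 1 gives
a+b = 0.1275/0.0256 − 1 = 3.9805, so a = μ·3.9805 = 3.383 and b = (1−μ)·3.9805 = 0.597.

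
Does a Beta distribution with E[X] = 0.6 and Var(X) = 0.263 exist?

No

The Beta variance bound is σ² < μ(1−μ).
Here μ(1−μ) = 0.6×0.4 = 0.24, and 0.263 ≥ 0.24.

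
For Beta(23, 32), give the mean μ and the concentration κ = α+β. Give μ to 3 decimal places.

κ = α+β = 23+32 = 55; μ = α/κ = 23/55 = 0.418.

μ = 0.418, κ = 55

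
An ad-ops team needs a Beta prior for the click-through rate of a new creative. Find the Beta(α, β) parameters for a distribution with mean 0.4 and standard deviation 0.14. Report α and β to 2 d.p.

α = 4.50, β = 6.75

Variance = 0.14² = 0.0196. The moment-matching identity α+β = μ(1−μ)/Var − 1 gives
α+β = 0.24/0.0196 − 1 = 11.2449, so α = μ·11.2449 = 4.50 and β = (1−μ)·11.2449 = 6.75.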